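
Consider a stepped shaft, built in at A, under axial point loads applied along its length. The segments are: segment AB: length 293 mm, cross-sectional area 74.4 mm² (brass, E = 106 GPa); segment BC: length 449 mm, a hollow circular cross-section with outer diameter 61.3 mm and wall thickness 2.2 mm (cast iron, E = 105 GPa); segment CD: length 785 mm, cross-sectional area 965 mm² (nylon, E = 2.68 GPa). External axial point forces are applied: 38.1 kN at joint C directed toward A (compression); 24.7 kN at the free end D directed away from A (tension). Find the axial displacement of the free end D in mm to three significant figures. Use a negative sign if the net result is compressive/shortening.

6.86 mm

Internal axial forces (sectioning from the free end, tension +): N_CD = 24.7 kN, N_BC = -13.4 kN, N_AB = -13.4 kN.
A_BC = 408.5 mm².
δ_AB = -13400·293/(74.4·106000) = -0.4978 mm
δ_BC = -13400·449/(408.5·105000) = -0.1403 mm
δ_CD = 24700·785/(965·2680) = 7.497 mm
δ = Σδ_i = 6.859 mm.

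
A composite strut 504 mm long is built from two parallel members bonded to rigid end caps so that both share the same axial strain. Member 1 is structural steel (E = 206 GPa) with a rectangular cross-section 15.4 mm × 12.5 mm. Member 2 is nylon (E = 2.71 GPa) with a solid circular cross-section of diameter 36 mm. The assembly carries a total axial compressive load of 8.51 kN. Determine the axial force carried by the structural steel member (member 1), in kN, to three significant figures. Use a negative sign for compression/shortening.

-7.96 kN

A_1 = 192.5 mm².
A_2 = 1018 mm².
Equal strain + equilibrium ⇒ each member carries load in proportion to AE: A₁E₁ = 39660000 N, A₂E₂ = 2758000 N, ΣAE = 42410000 N.
F₁ = P·A₁E₁/ΣAE = -8510·39660000/42410000 = -7957 N.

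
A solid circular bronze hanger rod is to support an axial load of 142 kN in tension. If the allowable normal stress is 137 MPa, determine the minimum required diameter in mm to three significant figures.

36.3 mm

Required area A ≥ P/σ_allow = 142000/137 = 1036 mm².
For a solid circular section, d ≥ √(4A/π) = 36.33 mm.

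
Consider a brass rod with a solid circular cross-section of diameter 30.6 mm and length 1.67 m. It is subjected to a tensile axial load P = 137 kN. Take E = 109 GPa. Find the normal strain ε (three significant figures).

0.00171

A = 735.4 mm².
σ = N/A = 186.3 MPa; ε = σ/E = 186.3/109000 = 1.709e-03.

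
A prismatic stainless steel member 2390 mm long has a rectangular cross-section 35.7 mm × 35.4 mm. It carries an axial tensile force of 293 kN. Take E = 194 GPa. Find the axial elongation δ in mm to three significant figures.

2.86 mm

A = 1264 mm².
δ_mech = NL/(AE) = 293000·2390/(1264·194000) = 2.856 mm.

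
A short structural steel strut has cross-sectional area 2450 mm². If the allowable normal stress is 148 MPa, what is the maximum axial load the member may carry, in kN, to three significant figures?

363 kN

P_max = σ_allow · A = 148 · 2450 = 362600 N = 362.6 kN.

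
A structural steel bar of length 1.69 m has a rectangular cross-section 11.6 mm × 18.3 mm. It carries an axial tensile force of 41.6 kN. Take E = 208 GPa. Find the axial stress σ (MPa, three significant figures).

A = 212.3 mm².
σ = N/A = 41600/212.3 = 196 MPa.

196 MPa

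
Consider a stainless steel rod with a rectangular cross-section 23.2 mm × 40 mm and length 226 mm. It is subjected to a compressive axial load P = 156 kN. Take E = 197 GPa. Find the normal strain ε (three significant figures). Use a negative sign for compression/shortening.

-8.53e-04

A = 928 mm².
σ = N/A = -168.1 MPa; ε = σ/E = -168.1/197000 = -8.533e-04.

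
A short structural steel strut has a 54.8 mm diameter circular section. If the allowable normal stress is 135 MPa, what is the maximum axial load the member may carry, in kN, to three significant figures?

318 kN

A = 2359 mm².
P_max = σ_allow · A = 135 · 2359 = 318400 N = 318.4 kN.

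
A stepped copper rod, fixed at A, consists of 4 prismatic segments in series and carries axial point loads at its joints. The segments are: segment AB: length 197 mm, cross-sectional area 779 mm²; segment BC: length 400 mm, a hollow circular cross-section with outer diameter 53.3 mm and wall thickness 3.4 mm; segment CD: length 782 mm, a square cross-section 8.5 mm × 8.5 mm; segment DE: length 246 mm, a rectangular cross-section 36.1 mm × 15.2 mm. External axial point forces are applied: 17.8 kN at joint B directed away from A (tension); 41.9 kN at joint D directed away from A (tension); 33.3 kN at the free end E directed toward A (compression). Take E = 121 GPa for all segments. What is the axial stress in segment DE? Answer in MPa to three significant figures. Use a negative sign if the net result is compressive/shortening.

Internal axial forces (sectioning from the free end, tension +): N_DE = -33.3 kN, N_CD = 8.6 kN, N_BC = 8.6 kN, N_AB = 26.4 kN.
A_DE = 548.7 mm².
σ_DE = N_DE/A_DE = -33300/548.7 = -60.69 MPa.

-60.7 MPa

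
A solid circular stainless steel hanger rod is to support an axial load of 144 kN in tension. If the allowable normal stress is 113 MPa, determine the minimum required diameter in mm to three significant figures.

40.3 mm

Required area A ≥ P/σ_allow = 144000/113 = 1274 mm².
For a solid circular section, d ≥ √(4A/π) = 40.28 mm.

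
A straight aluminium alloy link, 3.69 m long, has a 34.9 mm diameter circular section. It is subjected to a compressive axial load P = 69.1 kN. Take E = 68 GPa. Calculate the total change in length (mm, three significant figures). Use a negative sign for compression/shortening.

-3.92 mm

A = 956.6 mm².
δ_mech = NL/(AE) = -69100·3690/(956.6·68000) = -3.92 mm.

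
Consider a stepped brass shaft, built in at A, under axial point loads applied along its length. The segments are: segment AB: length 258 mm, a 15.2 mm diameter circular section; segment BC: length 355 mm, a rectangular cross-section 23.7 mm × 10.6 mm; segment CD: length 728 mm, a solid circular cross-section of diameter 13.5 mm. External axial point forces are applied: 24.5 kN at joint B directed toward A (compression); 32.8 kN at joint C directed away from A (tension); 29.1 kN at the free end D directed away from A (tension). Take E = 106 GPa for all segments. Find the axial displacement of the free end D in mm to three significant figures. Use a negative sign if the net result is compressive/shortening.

Internal axial forces (sectioning from the free end, tension +): N_CD = 29.1 kN, N_BC = 61.9 kN, N_AB = 37.4 kN.
A_AB = 181.5 mm².
A_BC = 251.2 mm².
A_CD = 143.1 mm².
δ_AB = 37400·258/(181.5·106000) = 0.5017 mm
δ_BC = 61900·355/(251.2·106000) = 0.8252 mm
δ_CD = 29100·728/(143.1·106000) = 1.396 mm
δ = Σδ_i = 2.723 mm.

2.72 mm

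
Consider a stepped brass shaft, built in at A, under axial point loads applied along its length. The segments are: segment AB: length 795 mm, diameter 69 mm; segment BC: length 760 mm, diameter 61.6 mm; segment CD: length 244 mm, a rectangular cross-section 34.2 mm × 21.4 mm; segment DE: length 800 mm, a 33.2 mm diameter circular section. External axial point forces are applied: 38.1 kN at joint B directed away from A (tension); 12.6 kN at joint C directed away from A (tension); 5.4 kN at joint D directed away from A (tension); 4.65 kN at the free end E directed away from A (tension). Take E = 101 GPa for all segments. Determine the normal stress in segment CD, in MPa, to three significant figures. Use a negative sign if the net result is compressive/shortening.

Internal axial forces (sectioning from the free end, tension +): N_DE = 4.65 kN, N_CD = 10.05 kN, N_BC = 22.65 kN, N_AB = 60.75 kN.
A_CD = 731.9 mm².
σ_CD = N_CD/A_CD = 10050/731.9 = 13.73 MPa.

13.7 MPa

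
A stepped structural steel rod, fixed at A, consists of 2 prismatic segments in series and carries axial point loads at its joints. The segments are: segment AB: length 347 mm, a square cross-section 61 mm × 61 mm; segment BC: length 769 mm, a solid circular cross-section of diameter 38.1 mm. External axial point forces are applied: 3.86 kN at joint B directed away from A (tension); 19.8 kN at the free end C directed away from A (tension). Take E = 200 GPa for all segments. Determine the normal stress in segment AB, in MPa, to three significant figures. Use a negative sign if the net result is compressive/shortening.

6.36 MPa

Internal axial forces (sectioning from the free end, tension +): N_BC = 19.8 kN, N_AB = 23.66 kN.
A_AB = 3721 mm².
σ_AB = N_AB/A_AB = 23660/3721 = 6.359 MPa.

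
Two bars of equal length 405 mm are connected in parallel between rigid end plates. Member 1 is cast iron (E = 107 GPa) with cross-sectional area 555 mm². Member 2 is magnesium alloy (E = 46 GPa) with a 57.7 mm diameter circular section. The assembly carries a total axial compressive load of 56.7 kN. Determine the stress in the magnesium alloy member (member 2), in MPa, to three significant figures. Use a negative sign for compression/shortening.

-14.5 MPa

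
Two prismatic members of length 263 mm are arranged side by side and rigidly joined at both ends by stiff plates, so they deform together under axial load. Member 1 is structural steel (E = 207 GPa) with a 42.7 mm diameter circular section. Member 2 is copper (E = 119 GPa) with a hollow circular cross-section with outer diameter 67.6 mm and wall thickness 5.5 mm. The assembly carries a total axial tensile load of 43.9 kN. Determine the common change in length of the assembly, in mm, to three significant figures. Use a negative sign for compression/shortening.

0.0272 mm

A_1 = 1432 mm².
A_2 = 1073 mm².
Equal strain + equilibrium ⇒ each member carries load in proportion to AE: A₁E₁ = 296400000 N, A₂E₂ = 127700000 N, ΣAE = 424100000 N.
δ = PL/ΣAE = 43900·263/424100000 = 0.02722 mm.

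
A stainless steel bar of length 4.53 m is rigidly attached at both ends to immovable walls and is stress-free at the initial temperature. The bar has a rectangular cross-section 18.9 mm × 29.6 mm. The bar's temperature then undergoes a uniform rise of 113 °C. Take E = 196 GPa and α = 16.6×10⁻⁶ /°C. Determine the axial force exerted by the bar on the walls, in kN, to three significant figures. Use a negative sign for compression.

-206 kN

Free thermal expansion αLΔT = 16.6e-6 · 4530 · 113 = 8.497 mm.
The walls impose strain ε = −(8.497)/4530 = -1.8758e-03; σ = Eε = 196000 · -1.8758e-03 = -367.7 MPa.
Wall reaction R = σ·A = -367.7·559.4 = -205700 N = -205.7 kN.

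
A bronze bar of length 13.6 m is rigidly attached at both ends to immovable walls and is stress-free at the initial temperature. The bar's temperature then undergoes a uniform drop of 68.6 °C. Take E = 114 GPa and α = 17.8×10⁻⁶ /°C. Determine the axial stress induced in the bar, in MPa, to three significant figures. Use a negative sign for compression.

139 MPa

Free thermal expansion αLΔT = 17.8e-6 · 13600 · -68.6 = -16.61 mm.
The walls impose strain ε = −(-16.61)/13600 = 1.2211e-03; σ = Eε = 114000 · 1.2211e-03 = 139.2 MPa.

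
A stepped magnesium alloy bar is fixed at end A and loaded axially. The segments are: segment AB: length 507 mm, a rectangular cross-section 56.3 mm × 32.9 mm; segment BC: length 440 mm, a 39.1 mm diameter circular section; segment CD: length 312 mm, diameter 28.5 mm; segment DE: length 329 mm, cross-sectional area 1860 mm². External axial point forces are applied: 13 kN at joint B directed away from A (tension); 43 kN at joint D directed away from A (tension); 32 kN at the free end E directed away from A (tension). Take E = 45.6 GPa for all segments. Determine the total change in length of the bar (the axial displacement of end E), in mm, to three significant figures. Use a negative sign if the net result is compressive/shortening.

2.06 mm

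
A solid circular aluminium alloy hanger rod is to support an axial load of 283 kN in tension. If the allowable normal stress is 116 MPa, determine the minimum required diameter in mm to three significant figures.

55.7 mm

Required area A ≥ P/σ_allow = 283000/116 = 2440 mm².
For a solid circular section, d ≥ √(4A/π) = 55.73 mm.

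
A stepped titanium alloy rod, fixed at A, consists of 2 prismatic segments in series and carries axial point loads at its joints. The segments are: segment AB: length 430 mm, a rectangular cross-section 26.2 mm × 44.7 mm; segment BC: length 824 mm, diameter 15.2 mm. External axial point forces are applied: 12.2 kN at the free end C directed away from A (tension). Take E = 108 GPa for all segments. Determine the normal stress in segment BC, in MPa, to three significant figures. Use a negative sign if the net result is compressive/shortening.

67.2 MPa

Internal axial forces (sectioning from the free end, tension +): N_BC = 12.2 kN, N_AB = 12.2 kN.
A_BC = 181.5 mm².
σ_BC = N_BC/A_BC = 12200/181.5 = 67.23 MPa.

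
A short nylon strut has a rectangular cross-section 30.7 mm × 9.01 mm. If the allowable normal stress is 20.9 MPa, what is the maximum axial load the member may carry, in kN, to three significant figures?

5.78 kN

A = 276.6 mm².
P_max = σ_allow · A = 20.9 · 276.6 = 5781 N = 5.781 kN.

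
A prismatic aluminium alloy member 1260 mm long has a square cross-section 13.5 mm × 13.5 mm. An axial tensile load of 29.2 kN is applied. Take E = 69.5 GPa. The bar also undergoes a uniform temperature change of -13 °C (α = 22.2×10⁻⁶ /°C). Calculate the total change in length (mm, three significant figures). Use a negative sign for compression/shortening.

2.54 mm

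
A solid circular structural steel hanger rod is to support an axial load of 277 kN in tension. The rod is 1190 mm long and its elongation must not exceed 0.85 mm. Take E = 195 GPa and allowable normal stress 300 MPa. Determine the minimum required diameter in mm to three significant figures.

Required area A ≥ P/σ_allow = 277000/300 = 923.3 mm².
For a solid circular section, d ≥ √(4A/π) = 34.29 mm.
Elongation limit: A ≥ PL/(Eδ_allow) = 277000·1190/(195000·0.85) = 1989 mm² ⇒ d ≥ 50.32 mm.
The elongation limit governs.

50.3 mm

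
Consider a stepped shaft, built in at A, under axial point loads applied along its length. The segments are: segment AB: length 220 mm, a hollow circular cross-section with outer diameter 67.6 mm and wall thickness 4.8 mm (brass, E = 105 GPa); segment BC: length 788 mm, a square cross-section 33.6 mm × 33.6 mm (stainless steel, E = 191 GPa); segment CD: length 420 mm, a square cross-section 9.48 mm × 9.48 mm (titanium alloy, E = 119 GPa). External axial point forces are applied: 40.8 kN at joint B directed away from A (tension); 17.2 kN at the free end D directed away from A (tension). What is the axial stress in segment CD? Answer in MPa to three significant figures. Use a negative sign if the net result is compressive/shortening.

Internal axial forces (sectioning from the free end, tension +): N_CD = 17.2 kN, N_BC = 17.2 kN, N_AB = 58 kN.
A_CD = 89.87 mm².
σ_CD = N_CD/A_CD = 17200/89.87 = 191.4 MPa.

191 MPa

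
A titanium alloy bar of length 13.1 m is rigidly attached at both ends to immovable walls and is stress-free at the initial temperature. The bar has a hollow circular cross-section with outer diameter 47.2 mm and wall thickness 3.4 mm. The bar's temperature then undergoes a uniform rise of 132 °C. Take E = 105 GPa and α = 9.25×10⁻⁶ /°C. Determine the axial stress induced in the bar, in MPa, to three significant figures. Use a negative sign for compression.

Free thermal expansion αLΔT = 9.25e-6 · 13100 · 132 = 16 mm.
The walls impose strain ε = −(16)/13100 = -1.2210e-03; σ = Eε = 105000 · -1.2210e-03 = -128.2 MPa.

-128 MPa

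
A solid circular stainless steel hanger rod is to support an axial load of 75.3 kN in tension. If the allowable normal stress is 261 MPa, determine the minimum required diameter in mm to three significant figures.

Required area A ≥ P/σ_allow = 75300/261 = 288.5 mm².
For a solid circular section, d ≥ √(4A/π) = 19.17 mm.

19.2 mm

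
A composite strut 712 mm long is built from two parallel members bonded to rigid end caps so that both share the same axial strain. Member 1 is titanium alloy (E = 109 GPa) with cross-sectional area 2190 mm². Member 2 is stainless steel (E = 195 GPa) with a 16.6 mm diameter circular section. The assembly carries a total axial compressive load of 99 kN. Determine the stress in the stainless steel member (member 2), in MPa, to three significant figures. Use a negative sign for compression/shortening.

A_2 = 216.4 mm².
Equal strain + equilibrium ⇒ each member carries load in proportion to AE: A₁E₁ = 238700000 N, A₂E₂ = 42200000 N, ΣAE = 280900000 N.
σ₂ = P·E₂/ΣAE = -99000·195000/280900000 = -68.72 MPa.

-68.7 MPa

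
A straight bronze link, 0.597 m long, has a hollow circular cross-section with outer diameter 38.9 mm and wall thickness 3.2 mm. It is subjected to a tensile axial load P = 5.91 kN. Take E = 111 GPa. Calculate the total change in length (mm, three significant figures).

0.0886 mm

A = 358.9 mm².
δ_mech = NL/(AE) = 5910·597/(358.9·111000) = 0.08857 mm.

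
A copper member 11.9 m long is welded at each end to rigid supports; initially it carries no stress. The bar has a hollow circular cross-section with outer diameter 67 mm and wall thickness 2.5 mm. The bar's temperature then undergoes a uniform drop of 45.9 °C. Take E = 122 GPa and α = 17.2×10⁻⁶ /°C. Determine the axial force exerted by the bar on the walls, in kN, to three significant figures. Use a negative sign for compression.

Free thermal expansion αLΔT = 17.2e-6 · 11900 · -45.9 = -9.395 mm.
The walls impose strain ε = −(-9.395)/11900 = 7.8948e-04; σ = Eε = 122000 · 7.8948e-04 = 96.32 MPa.
Wall reaction R = σ·A = 96.32·506.6 = 48790 N = 48.79 kN.

48.8 kN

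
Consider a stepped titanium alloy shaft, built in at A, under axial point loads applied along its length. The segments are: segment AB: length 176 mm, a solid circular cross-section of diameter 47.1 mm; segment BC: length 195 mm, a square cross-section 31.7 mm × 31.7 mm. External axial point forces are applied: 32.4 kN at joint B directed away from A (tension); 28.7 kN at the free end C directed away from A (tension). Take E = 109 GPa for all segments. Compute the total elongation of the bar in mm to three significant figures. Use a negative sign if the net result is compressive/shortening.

0.108 mm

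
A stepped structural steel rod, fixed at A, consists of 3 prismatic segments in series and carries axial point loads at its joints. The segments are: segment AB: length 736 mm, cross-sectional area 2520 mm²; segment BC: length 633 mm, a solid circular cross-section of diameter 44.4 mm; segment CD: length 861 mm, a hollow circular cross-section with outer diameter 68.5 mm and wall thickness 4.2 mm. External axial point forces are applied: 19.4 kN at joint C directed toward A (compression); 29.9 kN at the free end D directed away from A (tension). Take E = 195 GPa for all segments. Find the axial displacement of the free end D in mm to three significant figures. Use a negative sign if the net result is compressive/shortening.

0.193 mm

Internal axial forces (sectioning from the free end, tension +): N_CD = 29.9 kN, N_BC = 10.5 kN, N_AB = 10.5 kN.
A_BC = 1548 mm².
A_CD = 848.4 mm².
δ_AB = 10500·736/(2520·195000) = 0.01573 mm
δ_BC = 10500·633/(1548·195000) = 0.02201 mm
δ_CD = 29900·861/(848.4·195000) = 0.1556 mm
δ = Σδ_i = 0.1933 mm.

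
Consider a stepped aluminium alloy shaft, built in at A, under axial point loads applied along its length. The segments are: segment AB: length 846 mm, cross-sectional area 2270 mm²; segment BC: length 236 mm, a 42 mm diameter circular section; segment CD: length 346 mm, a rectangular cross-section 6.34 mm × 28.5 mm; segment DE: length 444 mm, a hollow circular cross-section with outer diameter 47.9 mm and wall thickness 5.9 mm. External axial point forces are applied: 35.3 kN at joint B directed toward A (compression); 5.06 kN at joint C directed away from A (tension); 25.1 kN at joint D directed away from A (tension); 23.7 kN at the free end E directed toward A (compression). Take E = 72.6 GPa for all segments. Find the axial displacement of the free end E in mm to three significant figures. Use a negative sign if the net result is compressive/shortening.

Internal axial forces (sectioning from the free end, tension +): N_DE = -23.7 kN, N_CD = 1.4 kN, N_BC = 6.46 kN, N_AB = -28.84 kN.
A_BC = 1385 mm².
A_CD = 180.7 mm².
A_DE = 778.5 mm².
δ_AB = -28840·846/(2270·72600) = -0.148 mm
δ_BC = 6460·236/(1385·72600) = 0.01516 mm
δ_CD = 1400·346/(180.7·72600) = 0.03693 mm
δ_DE = -23700·444/(778.5·72600) = -0.1862 mm
δ = Σδ_i = -0.2821 mm.

-0.282 mm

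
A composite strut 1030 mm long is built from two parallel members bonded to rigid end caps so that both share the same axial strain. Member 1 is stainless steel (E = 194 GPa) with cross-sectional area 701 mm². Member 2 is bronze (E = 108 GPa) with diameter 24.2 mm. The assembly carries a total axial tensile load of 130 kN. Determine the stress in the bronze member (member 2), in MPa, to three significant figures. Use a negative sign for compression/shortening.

A_2 = 460 mm².
Equal strain + equilibrium ⇒ each member carries load in proportion to AE: A₁E₁ = 136000000 N, A₂E₂ = 49680000 N, ΣAE = 185700000 N.
σ₂ = P·E₂/ΣAE = 130000·108000/185700000 = 75.62 MPa.

75.6 MPa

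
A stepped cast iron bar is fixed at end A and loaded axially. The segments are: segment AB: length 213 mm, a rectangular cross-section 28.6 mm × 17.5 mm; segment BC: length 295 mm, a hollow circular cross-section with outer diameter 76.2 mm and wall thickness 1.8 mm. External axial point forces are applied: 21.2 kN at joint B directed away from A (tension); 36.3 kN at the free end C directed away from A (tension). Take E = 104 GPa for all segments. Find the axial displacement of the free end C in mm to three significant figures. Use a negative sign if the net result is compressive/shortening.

0.480 mm

Internal axial forces (sectioning from the free end, tension +): N_BC = 36.3 kN, N_AB = 57.5 kN.
A_AB = 500.5 mm².
A_BC = 420.7 mm².
δ_AB = 57500·213/(500.5·104000) = 0.2353 mm
δ_BC = 36300·295/(420.7·104000) = 0.2447 mm
δ = Σδ_i = 0.48 mm.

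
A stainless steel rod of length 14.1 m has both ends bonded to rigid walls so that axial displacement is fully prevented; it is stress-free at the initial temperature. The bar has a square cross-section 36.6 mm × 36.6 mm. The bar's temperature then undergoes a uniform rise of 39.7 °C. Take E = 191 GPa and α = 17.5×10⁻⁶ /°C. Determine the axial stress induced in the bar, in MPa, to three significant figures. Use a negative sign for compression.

-133 MPa

Free thermal expansion αLΔT = 17.5e-6 · 14100 · 39.7 = 9.796 mm.
The walls impose strain ε = −(9.796)/14100 = -6.9475e-04; σ = Eε = 191000 · -6.9475e-04 = -132.7 MPa.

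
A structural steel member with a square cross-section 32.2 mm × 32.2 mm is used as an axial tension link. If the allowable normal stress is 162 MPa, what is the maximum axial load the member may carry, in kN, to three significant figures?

168 kN

A = 1037 mm².
P_max = σ_allow · A = 162 · 1037 = 168000 N = 168 kN.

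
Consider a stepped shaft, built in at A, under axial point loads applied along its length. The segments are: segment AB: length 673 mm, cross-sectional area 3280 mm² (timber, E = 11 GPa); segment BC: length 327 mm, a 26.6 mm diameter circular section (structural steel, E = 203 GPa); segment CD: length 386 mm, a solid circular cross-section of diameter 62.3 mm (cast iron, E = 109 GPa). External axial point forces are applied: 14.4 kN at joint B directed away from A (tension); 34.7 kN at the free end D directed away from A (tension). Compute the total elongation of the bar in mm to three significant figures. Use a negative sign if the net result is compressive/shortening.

1.06 mm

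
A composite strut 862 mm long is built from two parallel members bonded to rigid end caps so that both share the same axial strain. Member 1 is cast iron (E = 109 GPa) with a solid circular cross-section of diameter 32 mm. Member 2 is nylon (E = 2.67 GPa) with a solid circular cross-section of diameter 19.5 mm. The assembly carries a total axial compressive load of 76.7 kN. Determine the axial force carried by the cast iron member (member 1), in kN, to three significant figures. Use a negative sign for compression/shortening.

-76.0 kN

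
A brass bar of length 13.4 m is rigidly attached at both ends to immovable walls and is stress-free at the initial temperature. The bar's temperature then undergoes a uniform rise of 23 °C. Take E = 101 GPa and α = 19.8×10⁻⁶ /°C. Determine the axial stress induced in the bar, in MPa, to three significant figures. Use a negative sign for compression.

-46.0 MPa

Free thermal expansion αLΔT = 19.8e-6 · 13400 · 23 = 6.102 mm.
The walls impose strain ε = −(6.102)/13400 = -4.5540e-04; σ = Eε = 101000 · -4.5540e-04 = -46 MPa.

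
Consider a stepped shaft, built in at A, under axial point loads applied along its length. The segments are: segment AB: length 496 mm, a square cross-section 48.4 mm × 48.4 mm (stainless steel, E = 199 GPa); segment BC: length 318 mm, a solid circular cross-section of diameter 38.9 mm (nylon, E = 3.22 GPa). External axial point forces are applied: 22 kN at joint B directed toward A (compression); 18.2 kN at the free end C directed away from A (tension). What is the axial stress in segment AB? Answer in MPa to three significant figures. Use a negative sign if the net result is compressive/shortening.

-1.62 MPa

Internal axial forces (sectioning from the free end, tension +): N_BC = 18.2 kN, N_AB = -3.8 kN.
A_AB = 2343 mm².
σ_AB = N_AB/A_AB = -3800/2343 = -1.622 MPa.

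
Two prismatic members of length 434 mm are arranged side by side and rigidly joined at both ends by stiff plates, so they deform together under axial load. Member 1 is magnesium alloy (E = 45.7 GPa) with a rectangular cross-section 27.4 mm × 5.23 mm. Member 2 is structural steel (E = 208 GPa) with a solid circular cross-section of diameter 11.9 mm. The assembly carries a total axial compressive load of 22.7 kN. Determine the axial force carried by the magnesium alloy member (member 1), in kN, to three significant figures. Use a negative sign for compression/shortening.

A_1 = 143.3 mm².
A_2 = 111.2 mm².
Equal strain + equilibrium ⇒ each member carries load in proportion to AE: A₁E₁ = 6549000 N, A₂E₂ = 23130000 N, ΣAE = 29680000 N.
F₁ = P·A₁E₁/ΣAE = -22700·6549000/29680000 = -5008 N.

-5.01 kN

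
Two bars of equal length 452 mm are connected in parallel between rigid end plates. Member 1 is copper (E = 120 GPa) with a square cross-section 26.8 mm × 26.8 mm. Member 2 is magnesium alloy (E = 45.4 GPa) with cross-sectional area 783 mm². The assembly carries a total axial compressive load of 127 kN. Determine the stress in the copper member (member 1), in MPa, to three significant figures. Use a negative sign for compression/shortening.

A_1 = 718.2 mm².
Equal strain + equilibrium ⇒ each member carries load in proportion to AE: A₁E₁ = 86190000 N, A₂E₂ = 35550000 N, ΣAE = 121700000 N.
σ₁ = P·E₁/ΣAE = -127000·120000/121700000 = -125.2 MPa.

-125 MPa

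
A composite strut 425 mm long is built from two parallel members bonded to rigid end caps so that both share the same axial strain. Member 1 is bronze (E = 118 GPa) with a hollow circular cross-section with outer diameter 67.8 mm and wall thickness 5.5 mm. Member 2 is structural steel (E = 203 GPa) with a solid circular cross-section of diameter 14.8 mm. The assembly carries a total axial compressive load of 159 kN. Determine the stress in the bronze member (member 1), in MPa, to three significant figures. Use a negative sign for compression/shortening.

A_1 = 1076 mm².
A_2 = 172 mm².
Equal strain + equilibrium ⇒ each member carries load in proportion to AE: A₁E₁ = 127000000 N, A₂E₂ = 34920000 N, ΣAE = 161900000 N.
σ₁ = P·E₁/ΣAE = -159000·118000/161900000 = -115.9 MPa.

-116 MPa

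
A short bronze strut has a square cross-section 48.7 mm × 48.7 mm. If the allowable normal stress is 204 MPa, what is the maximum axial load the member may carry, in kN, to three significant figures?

A = 2372 mm².
P_max = σ_allow · A = 204 · 2372 = 483800 N = 483.8 kN.

484 kN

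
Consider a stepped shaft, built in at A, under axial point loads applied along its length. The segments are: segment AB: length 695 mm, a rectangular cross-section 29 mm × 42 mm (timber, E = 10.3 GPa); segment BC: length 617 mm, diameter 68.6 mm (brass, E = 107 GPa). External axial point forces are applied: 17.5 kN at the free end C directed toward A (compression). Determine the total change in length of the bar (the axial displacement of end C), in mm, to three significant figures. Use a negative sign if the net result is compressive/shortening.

Internal axial forces (sectioning from the free end, tension +): N_BC = -17.5 kN, N_AB = -17.5 kN.
A_AB = 1218 mm².
A_BC = 3696 mm².
δ_AB = -17500·695/(1218·10300) = -0.9695 mm
δ_BC = -17500·617/(3696·107000) = -0.0273 mm
δ = Σδ_i = -0.9968 mm.

-0.997 mm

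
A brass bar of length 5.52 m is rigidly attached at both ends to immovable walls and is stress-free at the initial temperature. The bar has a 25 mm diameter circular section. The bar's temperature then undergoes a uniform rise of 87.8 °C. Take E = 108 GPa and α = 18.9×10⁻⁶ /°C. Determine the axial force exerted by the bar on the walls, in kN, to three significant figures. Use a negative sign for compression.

-88.0 kN

Free thermal expansion αLΔT = 18.9e-6 · 5520 · 87.8 = 9.16 mm.
The walls impose strain ε = −(9.16)/5520 = -1.6594e-03; σ = Eε = 108000 · -1.6594e-03 = -179.2 MPa.
Wall reaction R = σ·A = -179.2·490.9 = -87970 N = -87.97 kN.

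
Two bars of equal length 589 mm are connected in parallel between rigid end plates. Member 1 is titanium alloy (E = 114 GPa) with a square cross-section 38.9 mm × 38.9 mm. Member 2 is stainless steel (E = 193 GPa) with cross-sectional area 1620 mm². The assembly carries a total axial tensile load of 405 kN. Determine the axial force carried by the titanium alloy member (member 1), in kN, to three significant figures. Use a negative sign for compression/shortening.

A_1 = 1513 mm².
Equal strain + equilibrium ⇒ each member carries load in proportion to AE: A₁E₁ = 172500000 N, A₂E₂ = 312700000 N, ΣAE = 485200000 N.
F₁ = P·A₁E₁/ΣAE = 405000·172500000/485200000 = 144000 N.

144 kN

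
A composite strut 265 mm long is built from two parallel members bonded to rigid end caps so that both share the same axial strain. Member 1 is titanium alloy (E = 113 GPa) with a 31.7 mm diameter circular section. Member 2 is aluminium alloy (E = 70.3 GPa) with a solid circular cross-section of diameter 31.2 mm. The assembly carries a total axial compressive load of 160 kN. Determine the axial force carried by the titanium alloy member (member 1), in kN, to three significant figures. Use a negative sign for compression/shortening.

A_1 = 789.2 mm².
A_2 = 764.5 mm².
Equal strain + equilibrium ⇒ each member carries load in proportion to AE: A₁E₁ = 89180000 N, A₂E₂ = 53750000 N, ΣAE = 142900000 N.
F₁ = P·A₁E₁/ΣAE = -160000·89180000/142900000 = -99830 N.

-99.8 kN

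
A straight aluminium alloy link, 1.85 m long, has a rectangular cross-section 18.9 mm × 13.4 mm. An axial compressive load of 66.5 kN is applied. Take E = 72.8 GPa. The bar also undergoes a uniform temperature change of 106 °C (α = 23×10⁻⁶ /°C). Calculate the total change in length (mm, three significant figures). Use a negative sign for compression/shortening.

A = 253.3 mm².
δ_mech = NL/(AE) = -66500·1850/(253.3·72800) = -6.673 mm.
δ_thermal = αLΔT = 23e-6·1850·106 = 4.51 mm.
δ = δ_mech + δ_thermal = -2.162 mm.

-2.16 mm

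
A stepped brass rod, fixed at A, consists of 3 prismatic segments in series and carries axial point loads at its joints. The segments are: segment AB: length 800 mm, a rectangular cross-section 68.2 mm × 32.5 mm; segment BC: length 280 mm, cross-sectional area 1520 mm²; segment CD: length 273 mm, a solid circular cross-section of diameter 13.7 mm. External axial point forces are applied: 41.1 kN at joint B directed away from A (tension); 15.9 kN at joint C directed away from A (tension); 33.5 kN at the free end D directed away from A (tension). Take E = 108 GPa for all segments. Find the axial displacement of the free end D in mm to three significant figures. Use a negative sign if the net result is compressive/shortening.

0.961 mm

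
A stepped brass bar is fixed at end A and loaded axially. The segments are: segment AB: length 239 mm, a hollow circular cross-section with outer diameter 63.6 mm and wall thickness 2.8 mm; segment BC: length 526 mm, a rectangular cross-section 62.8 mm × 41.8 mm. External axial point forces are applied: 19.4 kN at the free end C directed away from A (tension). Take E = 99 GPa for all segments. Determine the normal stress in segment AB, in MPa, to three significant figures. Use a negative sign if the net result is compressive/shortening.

36.3 MPa

Internal axial forces (sectioning from the free end, tension +): N_BC = 19.4 kN, N_AB = 19.4 kN.
A_AB = 534.8 mm².
σ_AB = N_AB/A_AB = 19400/534.8 = 36.27 MPa.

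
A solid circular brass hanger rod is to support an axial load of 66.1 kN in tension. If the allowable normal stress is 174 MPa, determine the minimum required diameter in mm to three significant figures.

22.0 mm

Required area A ≥ P/σ_allow = 66100/174 = 379.9 mm².
For a solid circular section, d ≥ √(4A/π) = 21.99 mm.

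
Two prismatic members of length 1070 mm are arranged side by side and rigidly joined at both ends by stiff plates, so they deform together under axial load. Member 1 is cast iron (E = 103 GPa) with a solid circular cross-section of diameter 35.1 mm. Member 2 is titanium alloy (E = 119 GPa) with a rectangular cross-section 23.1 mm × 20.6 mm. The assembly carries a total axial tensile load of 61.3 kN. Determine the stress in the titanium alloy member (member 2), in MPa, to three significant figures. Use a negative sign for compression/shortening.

A_1 = 967.6 mm².
A_2 = 475.9 mm².
Equal strain + equilibrium ⇒ each member carries load in proportion to AE: A₁E₁ = 99660000 N, A₂E₂ = 56630000 N, ΣAE = 156300000 N.
σ₂ = P·E₂/ΣAE = 61300·119000/156300000 = 46.67 MPa.

46.7 MPa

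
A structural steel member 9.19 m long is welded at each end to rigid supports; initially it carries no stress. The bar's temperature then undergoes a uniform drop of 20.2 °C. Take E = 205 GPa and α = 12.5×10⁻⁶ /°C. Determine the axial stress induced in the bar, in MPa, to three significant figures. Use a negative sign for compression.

Free thermal expansion αLΔT = 12.5e-6 · 9190 · -20.2 = -2.32 mm.
The walls impose strain ε = −(-2.32)/9190 = 2.5250e-04; σ = Eε = 205000 · 2.5250e-04 = 51.76 MPa.

51.8 MPa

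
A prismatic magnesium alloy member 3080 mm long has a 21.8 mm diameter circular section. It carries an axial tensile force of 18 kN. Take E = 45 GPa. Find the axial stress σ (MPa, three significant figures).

A = 373.3 mm².
σ = N/A = 18000/373.3 = 48.22 MPa.

48.2 MPa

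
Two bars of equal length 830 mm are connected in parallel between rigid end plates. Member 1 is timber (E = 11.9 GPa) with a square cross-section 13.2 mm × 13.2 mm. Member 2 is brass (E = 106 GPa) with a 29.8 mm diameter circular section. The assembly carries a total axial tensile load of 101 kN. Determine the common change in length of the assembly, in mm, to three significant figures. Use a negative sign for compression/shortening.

A_1 = 174.2 mm².
A_2 = 697.5 mm².
Equal strain + equilibrium ⇒ each member carries load in proportion to AE: A₁E₁ = 2073000 N, A₂E₂ = 73930000 N, ΣAE = 76000000 N.
δ = PL/ΣAE = 101000·830/76000000 = 1.103 mm.

1.10 mm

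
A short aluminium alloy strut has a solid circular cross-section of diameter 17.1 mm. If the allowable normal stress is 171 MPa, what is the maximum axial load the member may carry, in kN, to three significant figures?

A = 229.7 mm².
P_max = σ_allow · A = 171 · 229.7 = 39270 N = 39.27 kN.

39.3 kN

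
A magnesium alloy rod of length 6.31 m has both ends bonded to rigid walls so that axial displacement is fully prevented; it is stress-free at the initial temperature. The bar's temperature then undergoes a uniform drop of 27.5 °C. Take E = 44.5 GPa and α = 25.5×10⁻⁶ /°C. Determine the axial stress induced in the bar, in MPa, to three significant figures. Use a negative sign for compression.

Free thermal expansion αLΔT = 25.5e-6 · 6310 · -27.5 = -4.425 mm.
The walls impose strain ε = −(-4.425)/6310 = 7.0125e-04; σ = Eε = 44500 · 7.0125e-04 = 31.21 MPa.

31.2 MPa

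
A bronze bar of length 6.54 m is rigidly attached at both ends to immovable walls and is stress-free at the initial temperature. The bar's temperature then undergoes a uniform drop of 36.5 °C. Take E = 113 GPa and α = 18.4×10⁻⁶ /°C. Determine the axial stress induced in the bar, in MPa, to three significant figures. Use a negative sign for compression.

Free thermal expansion αLΔT = 18.4e-6 · 6540 · -36.5 = -4.392 mm.
The walls impose strain ε = −(-4.392)/6540 = 6.7160e-04; σ = Eε = 113000 · 6.7160e-04 = 75.89 MPa.

75.9 MPa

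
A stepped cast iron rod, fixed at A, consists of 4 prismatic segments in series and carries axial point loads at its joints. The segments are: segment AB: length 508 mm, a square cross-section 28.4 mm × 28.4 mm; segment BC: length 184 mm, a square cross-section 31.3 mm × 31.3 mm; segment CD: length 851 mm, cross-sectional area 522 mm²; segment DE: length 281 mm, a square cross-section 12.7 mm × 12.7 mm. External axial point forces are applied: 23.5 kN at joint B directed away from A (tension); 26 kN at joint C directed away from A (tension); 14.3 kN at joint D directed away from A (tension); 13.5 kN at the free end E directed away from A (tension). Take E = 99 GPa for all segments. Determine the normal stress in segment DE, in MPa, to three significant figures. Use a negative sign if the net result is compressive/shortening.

Internal axial forces (sectioning from the free end, tension +): N_DE = 13.5 kN, N_CD = 27.8 kN, N_BC = 53.8 kN, N_AB = 77.3 kN.
A_DE = 161.3 mm².
σ_DE = N_DE/A_DE = 13500/161.3 = 83.7 MPa.

83.7 MPa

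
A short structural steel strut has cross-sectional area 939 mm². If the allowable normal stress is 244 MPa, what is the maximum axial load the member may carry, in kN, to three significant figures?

229 kN

P_max = σ_allow · A = 244 · 939 = 229100 N = 229.1 kN.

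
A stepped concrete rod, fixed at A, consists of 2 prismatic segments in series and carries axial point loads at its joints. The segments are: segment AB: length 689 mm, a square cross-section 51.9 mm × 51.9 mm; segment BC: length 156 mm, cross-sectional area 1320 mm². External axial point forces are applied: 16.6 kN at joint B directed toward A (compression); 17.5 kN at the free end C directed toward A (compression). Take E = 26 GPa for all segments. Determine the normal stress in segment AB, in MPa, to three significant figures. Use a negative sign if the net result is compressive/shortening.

Internal axial forces (sectioning from the free end, tension +): N_BC = -17.5 kN, N_AB = -34.1 kN.
A_AB = 2694 mm².
σ_AB = N_AB/A_AB = -34100/2694 = -12.66 MPa.

-12.7 MPa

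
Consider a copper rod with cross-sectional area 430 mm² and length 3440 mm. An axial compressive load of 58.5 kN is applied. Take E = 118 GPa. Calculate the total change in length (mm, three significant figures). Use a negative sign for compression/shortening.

δ_mech = NL/(AE) = -58500·3440/(430·118000) = -3.966 mm.

-3.97 mm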